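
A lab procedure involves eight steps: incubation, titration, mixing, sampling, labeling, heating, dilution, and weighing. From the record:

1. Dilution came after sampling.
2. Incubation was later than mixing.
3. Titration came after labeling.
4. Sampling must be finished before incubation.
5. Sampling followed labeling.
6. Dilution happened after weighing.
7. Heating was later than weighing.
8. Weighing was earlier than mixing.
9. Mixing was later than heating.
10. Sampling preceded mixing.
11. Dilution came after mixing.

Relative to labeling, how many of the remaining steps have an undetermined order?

Forced after labeling: dilution, incubation, mixing, sampling, and titration.
That leaves heating and weighing with no forced order relative to labeling — 2.

2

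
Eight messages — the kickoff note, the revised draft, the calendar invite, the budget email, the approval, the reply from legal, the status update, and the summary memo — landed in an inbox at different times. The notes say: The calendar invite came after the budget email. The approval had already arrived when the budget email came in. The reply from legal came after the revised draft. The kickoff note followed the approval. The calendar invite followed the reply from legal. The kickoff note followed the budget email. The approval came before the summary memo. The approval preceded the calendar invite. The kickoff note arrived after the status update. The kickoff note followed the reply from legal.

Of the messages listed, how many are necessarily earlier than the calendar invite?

4

Directly stated before the calendar invite: the approval, the budget email, and the reply from legal.
The revised draft reaches the calendar invite via the revised draft → the reply from legal → the calendar invite.
That's the approval, the budget email, the reply from legal, and the revised draft — 4 in all.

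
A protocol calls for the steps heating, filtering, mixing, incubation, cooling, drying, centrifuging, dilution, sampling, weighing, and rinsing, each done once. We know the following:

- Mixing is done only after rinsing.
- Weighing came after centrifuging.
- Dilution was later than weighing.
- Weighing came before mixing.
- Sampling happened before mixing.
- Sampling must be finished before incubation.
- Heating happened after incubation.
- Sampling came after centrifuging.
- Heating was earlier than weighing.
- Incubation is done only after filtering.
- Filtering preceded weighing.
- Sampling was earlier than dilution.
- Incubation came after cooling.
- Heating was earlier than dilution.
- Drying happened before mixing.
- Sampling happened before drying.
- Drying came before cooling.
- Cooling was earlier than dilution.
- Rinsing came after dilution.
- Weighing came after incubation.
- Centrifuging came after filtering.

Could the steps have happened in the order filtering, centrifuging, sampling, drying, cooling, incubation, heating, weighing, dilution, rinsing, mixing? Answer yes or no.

Check each stated constraint against the proposed order — e.g. filtering is ahead of weighing; sampling is ahead of mixing. Every pair is in the required order; nothing is violated.

yes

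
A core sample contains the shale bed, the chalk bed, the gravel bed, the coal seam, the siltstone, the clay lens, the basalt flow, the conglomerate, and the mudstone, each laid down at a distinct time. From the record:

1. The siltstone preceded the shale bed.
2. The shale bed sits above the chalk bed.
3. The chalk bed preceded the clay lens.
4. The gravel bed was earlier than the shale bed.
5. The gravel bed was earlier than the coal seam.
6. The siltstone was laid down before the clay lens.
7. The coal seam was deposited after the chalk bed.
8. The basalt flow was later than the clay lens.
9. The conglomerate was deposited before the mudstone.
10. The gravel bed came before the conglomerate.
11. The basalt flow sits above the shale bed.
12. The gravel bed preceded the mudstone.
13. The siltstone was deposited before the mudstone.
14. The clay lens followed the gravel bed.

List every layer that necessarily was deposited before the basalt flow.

Directly stated before the basalt flow: the clay lens and the shale bed.
The chalk bed reaches the basalt flow via the chalk bed → the clay lens → the basalt flow.
The gravel bed reaches the basalt flow via the gravel bed → the shale bed → the basalt flow.
The siltstone reaches the basalt flow via the siltstone → the clay lens → the basalt flow.
No chain forces the conglomerate (or any of the others) ahead of the basalt flow.

the chalk bed, the clay lens, the gravel bed, the shale bed, the siltstone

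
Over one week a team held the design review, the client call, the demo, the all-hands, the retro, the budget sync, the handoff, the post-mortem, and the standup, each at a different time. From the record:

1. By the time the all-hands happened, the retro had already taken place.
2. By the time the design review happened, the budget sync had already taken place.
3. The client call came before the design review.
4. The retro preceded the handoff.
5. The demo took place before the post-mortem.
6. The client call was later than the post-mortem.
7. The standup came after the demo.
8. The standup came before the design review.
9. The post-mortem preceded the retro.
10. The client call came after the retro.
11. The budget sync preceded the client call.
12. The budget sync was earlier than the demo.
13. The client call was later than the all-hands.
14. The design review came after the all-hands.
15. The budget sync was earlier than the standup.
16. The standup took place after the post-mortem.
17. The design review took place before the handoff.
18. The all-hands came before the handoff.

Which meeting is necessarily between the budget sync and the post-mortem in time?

Tracing the constraints gives the budget sync → the demo → the post-mortem, so the demo sits after the budget sync and before the post-mortem.
No other meeting is forced both after the budget sync and before the post-mortem.

the demo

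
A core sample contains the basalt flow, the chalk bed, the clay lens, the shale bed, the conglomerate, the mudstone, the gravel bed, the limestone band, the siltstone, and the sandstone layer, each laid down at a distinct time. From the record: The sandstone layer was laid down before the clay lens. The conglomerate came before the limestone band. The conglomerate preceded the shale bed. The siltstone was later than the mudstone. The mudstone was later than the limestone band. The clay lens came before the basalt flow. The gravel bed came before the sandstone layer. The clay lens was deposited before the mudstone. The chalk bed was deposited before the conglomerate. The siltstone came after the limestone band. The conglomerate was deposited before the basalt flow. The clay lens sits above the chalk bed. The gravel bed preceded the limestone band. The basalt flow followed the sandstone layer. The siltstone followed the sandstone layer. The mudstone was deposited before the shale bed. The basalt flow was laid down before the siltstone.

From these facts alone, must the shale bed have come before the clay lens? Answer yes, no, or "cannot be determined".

Tracing the constraints gives the clay lens → the mudstone → the shale bed, so the clay lens must come before the shale bed.
That means the shale bed cannot be before the clay lens.

no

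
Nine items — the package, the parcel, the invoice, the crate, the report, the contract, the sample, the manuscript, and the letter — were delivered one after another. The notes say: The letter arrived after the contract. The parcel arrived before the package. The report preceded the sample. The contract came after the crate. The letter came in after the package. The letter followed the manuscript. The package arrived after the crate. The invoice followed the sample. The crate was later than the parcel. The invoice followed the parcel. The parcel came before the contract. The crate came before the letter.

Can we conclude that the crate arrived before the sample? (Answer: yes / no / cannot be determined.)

No chain of stated constraints runs from the crate to the sample, and none runs from the sample to the crate either.
So the relative order of the crate and the sample is not fixed by the given facts.

cannot be determined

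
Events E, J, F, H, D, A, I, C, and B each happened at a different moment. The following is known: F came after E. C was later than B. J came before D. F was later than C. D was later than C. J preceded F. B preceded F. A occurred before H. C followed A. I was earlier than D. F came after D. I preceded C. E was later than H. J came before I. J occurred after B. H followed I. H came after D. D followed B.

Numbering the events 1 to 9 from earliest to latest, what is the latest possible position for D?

D must come before E, F, and H — 3 events forced after it.
Everything else can be placed before D in some valid order, so D can sit as late as position 9 − 3 = 6.

6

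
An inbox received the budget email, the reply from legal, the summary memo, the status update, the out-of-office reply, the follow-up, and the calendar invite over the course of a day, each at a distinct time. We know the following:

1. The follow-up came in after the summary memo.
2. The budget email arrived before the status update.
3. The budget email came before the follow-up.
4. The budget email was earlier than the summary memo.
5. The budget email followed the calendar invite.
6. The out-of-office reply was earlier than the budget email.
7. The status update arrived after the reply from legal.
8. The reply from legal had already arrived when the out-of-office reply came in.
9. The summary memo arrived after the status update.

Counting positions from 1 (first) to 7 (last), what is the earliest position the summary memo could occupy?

The budget email, the calendar invite, the out-of-office reply, the reply from legal, and the status update must all come before the summary memo — 5 forced predecessors.
Nothing else is forced ahead of the summary memo, so its earliest slot is position 5 + 1 = 6.

6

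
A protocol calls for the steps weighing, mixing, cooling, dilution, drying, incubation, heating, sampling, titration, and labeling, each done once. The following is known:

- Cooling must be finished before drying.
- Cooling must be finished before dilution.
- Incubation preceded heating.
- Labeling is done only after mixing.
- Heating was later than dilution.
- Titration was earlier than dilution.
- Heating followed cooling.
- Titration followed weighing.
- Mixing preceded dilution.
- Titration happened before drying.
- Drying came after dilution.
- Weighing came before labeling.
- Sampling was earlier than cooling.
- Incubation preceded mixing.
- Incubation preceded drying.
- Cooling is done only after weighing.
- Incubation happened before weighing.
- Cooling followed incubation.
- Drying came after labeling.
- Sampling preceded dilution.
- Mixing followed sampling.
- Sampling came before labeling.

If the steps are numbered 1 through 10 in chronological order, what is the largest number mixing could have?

Mixing must come before dilution, drying, heating, and labeling — 4 steps forced after it.
Everything else can be placed before mixing in some valid order, so mixing can sit as late as position 10 − 4 = 6.

6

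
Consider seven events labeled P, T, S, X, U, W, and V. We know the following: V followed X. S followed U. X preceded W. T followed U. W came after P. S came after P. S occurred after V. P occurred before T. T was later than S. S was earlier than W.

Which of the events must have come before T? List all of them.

Directly stated before T: P, S, and U.
V reaches T via V → S → T.
X reaches T via X → V → S → T.
No chain forces W ahead of T.

P, S, U, V, X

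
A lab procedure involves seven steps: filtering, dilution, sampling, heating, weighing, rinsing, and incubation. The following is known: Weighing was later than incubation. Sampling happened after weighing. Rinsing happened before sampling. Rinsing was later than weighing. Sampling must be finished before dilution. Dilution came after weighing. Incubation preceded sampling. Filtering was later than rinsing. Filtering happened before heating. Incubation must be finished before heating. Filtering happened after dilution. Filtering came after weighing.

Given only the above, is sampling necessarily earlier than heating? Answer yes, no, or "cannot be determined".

Chain the constraints: sampling → dilution → filtering → heating. Each link is directly stated, so sampling comes before heating.

yes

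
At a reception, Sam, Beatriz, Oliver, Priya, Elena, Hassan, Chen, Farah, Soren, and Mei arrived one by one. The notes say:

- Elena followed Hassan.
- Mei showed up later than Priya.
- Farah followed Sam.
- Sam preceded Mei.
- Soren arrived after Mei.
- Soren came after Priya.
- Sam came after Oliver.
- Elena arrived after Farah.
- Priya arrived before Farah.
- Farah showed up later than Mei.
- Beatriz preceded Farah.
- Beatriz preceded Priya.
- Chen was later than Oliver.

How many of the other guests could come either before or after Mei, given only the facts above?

2

Forced before Mei: Beatriz, Oliver, Priya, and Sam; forced after Mei: Elena, Farah, and Soren.
That leaves Chen and Hassan with no forced order relative to Mei — 2.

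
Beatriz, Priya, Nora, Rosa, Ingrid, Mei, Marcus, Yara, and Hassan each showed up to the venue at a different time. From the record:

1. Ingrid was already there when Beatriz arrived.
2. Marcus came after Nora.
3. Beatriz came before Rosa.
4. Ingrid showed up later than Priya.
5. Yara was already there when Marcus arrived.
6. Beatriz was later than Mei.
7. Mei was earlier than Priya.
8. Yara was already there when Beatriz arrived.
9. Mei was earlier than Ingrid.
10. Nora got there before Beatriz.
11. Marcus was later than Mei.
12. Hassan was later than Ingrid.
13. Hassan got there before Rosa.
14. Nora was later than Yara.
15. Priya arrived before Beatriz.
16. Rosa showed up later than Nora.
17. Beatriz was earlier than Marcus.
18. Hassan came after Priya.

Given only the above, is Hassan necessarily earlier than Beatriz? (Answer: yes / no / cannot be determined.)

No chain of stated constraints runs from Hassan to Beatriz, and none runs from Beatriz to Hassan either.
So the relative order of Hassan and Beatriz is not fixed by the given facts.

cannot be determined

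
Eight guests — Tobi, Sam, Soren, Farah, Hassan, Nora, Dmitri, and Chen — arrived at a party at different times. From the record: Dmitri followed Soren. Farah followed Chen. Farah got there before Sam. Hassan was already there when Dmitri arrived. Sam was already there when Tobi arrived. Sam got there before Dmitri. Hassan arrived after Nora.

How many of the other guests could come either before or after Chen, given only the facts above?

3

Forced after Chen: Dmitri, Farah, Sam, and Tobi.
That leaves Hassan, Nora, and Soren with no forced order relative to Chen — 3.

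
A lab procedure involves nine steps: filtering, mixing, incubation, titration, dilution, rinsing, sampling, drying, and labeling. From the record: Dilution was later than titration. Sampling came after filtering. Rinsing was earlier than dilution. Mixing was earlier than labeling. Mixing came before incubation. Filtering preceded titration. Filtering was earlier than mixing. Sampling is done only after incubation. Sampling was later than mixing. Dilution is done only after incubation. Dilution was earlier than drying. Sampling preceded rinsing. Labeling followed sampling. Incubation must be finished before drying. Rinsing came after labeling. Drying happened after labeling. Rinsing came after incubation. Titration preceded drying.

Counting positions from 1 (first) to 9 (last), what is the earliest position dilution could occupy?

Filtering, incubation, labeling, mixing, rinsing, sampling, and titration must all come before dilution — 7 forced predecessors.
Nothing else is forced ahead of dilution, so its earliest slot is position 7 + 1 = 8.

8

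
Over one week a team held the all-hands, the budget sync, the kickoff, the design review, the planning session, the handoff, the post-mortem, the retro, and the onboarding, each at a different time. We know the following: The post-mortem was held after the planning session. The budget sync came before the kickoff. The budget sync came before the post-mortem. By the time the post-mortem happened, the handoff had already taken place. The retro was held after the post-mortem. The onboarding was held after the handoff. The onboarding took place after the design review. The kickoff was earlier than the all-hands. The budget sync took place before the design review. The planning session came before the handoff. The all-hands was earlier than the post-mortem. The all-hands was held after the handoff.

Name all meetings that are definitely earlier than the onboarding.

the budget sync, the design review, the handoff, the planning session

Directly stated before the onboarding: the design review and the handoff.
The budget sync reaches the onboarding via the budget sync → the design review → the onboarding.
The planning session reaches the onboarding via the planning session → the handoff → the onboarding.
No chain forces the retro (or any of the others) ahead of the onboarding.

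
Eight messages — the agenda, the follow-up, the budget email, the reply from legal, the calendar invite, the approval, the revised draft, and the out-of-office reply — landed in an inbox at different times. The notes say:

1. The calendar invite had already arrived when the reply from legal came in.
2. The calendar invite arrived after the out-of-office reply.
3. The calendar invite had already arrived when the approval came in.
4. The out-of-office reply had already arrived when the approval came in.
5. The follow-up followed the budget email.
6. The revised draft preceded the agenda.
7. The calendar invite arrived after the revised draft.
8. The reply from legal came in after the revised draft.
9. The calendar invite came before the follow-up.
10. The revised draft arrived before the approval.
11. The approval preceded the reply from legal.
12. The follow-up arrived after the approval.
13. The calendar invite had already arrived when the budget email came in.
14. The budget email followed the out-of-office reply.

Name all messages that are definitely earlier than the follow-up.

the approval, the budget email, the calendar invite, the out-of-office reply, the revised draft

Directly stated before the follow-up: the approval, the budget email, and the calendar invite.
The out-of-office reply reaches the follow-up via the out-of-office reply → the calendar invite → the follow-up.
The revised draft reaches the follow-up via the revised draft → the calendar invite → the follow-up.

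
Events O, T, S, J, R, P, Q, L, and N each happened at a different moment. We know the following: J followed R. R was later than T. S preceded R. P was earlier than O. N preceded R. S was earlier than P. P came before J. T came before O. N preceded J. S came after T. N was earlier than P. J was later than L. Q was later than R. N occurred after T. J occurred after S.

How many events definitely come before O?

4

Directly stated before O: P and T.
N reaches O via N → P → O.
S reaches O via S → P → O.
No chain forces Q (or any of the others) ahead of O.
That's N, P, S, and T — 4 in all.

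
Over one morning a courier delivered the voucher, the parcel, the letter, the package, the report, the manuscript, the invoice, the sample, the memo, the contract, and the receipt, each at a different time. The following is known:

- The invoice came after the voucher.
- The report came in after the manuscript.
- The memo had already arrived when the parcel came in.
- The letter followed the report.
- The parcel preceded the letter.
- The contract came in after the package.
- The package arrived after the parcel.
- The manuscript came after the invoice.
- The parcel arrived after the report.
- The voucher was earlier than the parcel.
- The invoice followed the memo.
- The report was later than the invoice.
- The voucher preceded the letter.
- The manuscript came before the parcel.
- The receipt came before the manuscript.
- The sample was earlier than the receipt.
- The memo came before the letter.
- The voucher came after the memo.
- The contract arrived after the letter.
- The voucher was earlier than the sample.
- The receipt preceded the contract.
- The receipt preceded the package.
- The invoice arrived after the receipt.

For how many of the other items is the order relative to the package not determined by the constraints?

Forced before the package: the invoice, the manuscript, the memo, the parcel, the receipt, the report, the sample, and the voucher; forced after the package: the contract.
That leaves the letter with no forced order relative to the package — 1.

1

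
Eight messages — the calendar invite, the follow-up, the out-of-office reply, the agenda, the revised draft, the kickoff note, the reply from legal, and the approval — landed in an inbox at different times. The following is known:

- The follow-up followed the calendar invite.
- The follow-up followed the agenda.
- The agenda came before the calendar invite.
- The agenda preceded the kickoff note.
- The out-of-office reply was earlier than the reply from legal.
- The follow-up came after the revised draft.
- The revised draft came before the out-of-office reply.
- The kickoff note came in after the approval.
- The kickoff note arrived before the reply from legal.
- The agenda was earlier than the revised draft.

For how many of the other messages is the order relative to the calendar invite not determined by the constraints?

Forced before the calendar invite: the agenda; forced after the calendar invite: the follow-up.
That leaves the approval, the kickoff note, the out-of-office reply, the reply from legal, and the revised draft with no forced order relative to the calendar invite — 5.

5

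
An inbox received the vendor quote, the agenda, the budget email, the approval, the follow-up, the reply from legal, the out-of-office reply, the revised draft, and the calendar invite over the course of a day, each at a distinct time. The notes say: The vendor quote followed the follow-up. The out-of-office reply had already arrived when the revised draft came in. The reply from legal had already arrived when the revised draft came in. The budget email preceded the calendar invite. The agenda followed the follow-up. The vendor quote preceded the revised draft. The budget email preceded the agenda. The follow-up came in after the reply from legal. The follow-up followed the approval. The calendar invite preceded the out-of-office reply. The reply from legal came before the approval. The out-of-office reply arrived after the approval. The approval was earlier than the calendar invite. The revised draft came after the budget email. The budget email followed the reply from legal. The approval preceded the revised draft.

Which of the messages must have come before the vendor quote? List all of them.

the approval, the follow-up, the reply from legal

Directly stated before the vendor quote: the follow-up.
The approval reaches the vendor quote via the approval → the follow-up → the vendor quote.
The reply from legal reaches the vendor quote via the reply from legal → the follow-up → the vendor quote.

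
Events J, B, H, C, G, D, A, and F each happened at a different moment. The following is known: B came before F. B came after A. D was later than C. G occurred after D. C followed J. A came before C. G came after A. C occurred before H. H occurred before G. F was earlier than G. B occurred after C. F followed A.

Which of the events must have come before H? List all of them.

Directly stated before H: C.
A reaches H via A → C → H.
J reaches H via J → C → H.

A, C, J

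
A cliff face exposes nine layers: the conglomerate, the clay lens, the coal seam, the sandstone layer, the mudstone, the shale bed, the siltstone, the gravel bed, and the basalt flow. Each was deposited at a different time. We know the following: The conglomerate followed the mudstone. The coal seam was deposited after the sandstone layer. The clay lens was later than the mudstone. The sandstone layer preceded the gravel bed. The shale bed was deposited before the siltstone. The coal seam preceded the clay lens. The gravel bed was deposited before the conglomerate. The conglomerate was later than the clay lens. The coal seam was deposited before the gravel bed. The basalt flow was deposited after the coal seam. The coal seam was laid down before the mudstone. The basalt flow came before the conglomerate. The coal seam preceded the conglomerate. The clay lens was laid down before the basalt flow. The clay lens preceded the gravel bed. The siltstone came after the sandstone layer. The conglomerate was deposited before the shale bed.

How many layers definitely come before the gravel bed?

Directly stated before the gravel bed: the clay lens, the coal seam, and the sandstone layer.
The mudstone reaches the gravel bed via the mudstone → the clay lens → the gravel bed.
No chain forces the shale bed (or any of the others) ahead of the gravel bed.
That's the clay lens, the coal seam, the mudstone, and the sandstone layer — 4 in all.

4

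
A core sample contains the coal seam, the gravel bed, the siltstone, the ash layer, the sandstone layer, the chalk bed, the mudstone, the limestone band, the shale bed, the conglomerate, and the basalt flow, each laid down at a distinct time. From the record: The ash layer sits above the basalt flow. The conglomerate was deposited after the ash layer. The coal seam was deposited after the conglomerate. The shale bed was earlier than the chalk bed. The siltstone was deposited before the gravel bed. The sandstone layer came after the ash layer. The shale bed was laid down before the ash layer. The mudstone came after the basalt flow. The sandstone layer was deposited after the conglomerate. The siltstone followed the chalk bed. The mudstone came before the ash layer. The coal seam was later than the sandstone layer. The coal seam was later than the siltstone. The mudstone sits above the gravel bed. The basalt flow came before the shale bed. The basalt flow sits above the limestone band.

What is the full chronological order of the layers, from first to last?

the limestone band, the basalt flow, the shale bed, the chalk bed, the siltstone, the gravel bed, the mudstone, the ash layer, the conglomerate, the sandstone layer, the coal seam

The constraints fix every adjacent pair, so only one ordering works:
the limestone band → the basalt flow → the shale bed → the chalk bed → the siltstone → the gravel bed → the mudstone → the ash layer → the conglomerate → the sandstone layer → the coal seam.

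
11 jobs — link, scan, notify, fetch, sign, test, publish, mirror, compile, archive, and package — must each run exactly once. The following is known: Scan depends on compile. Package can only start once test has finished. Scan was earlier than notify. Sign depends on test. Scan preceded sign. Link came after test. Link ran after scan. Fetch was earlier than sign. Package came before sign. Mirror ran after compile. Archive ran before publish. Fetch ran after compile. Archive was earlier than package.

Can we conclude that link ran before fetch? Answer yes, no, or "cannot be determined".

No chain of stated constraints runs from link to fetch, and none runs from fetch to link either.
So the relative order of link and fetch is not fixed by the given facts.

cannot be determined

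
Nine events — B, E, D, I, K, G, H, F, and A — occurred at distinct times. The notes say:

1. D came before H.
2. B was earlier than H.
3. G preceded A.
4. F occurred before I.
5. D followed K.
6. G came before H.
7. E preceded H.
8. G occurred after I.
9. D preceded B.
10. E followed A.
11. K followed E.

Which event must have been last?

H

Every other event has a chain of constraints placing it before H, so H is last.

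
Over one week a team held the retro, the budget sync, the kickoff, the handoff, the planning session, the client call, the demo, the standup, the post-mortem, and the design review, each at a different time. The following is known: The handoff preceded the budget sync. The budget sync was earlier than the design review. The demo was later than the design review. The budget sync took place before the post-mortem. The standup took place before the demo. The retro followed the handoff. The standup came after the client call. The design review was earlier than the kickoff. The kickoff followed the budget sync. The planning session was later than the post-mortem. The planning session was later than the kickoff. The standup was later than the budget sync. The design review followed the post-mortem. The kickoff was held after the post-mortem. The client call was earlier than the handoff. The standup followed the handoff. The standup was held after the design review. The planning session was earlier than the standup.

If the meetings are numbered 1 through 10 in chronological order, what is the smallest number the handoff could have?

2

The client call must come before the handoff — 1 forced predecessor.
Nothing else is forced ahead of the handoff, so its earliest slot is position 1 + 1 = 2.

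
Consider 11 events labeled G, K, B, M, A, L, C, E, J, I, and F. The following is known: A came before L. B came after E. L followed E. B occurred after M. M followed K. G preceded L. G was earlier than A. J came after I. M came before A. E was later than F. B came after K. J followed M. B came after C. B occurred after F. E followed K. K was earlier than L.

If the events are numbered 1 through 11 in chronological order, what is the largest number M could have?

M must come before A, B, J, and L — 4 events forced after it.
Everything else can be placed before M in some valid order, so M can sit as late as position 11 − 4 = 7.

7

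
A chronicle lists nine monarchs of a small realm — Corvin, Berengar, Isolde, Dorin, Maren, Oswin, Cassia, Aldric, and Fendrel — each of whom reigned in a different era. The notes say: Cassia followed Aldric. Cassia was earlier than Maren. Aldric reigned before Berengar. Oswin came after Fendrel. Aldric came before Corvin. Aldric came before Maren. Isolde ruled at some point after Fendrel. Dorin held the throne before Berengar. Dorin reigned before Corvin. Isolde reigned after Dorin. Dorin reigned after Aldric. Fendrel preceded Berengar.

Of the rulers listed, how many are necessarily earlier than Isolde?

Directly stated before Isolde: Dorin and Fendrel.
Aldric reaches Isolde via Aldric → Dorin → Isolde.
No chain forces Oswin (or any of the others) ahead of Isolde.
That's Aldric, Dorin, and Fendrel — 3 in all.

3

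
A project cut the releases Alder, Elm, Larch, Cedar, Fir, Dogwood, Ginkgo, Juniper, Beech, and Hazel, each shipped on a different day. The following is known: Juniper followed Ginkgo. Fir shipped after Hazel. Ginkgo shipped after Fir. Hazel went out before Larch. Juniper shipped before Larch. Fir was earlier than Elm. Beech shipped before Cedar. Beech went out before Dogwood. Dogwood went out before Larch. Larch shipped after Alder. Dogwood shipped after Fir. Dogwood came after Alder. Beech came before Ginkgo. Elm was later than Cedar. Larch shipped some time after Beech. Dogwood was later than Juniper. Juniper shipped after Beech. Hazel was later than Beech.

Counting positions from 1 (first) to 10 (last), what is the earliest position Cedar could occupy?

2

Beech must come before Cedar — 1 forced predecessor.
Nothing else is forced ahead of Cedar, so its earliest slot is position 1 + 1 = 2.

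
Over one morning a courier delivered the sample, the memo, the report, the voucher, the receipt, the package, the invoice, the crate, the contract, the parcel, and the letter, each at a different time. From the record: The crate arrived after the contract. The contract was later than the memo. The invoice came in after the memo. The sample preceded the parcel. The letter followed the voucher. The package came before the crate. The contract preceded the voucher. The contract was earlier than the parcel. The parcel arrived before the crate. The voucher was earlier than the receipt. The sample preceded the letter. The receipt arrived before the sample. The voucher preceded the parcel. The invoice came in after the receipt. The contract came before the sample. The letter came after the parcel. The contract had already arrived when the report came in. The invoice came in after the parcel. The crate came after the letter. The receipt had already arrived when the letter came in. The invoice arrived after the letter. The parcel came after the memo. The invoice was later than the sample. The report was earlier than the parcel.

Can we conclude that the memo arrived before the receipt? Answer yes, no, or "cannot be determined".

Chain the constraints: the memo → the contract → the voucher → the receipt. Each link is directly stated, so the memo comes before the receipt.

yes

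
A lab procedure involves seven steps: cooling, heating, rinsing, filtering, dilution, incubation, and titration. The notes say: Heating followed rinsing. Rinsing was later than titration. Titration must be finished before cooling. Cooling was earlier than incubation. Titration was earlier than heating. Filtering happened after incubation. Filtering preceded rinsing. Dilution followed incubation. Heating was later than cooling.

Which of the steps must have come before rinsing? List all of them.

cooling, filtering, incubation, titration

Directly stated before rinsing: filtering and titration.
Cooling reaches rinsing via cooling → incubation → filtering → rinsing.
Incubation reaches rinsing via incubation → filtering → rinsing.
No chain forces dilution (or any of the others) ahead of rinsing.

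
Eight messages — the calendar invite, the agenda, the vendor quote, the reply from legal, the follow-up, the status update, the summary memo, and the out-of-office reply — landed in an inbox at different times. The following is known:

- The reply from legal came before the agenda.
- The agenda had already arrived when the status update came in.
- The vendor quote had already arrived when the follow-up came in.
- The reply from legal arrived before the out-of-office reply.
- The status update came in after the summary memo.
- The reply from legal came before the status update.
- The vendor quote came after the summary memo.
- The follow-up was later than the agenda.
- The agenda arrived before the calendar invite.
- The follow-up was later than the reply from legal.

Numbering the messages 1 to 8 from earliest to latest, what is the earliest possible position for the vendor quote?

2

The summary memo must come before the vendor quote — 1 forced predecessor.
Nothing else is forced ahead of the vendor quote, so its earliest slot is position 1 + 1 = 2.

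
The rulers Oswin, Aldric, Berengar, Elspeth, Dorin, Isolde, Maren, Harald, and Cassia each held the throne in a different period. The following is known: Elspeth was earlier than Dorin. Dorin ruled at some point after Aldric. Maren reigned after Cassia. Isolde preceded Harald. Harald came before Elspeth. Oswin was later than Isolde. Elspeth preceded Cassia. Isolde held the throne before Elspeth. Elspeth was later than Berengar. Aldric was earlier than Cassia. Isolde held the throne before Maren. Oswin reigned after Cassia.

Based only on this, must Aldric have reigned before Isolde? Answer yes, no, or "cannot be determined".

cannot be determined

No chain of stated constraints runs from Aldric to Isolde, and none runs from Isolde to Aldric either.
So the relative order of Aldric and Isolde is not fixed by the given facts.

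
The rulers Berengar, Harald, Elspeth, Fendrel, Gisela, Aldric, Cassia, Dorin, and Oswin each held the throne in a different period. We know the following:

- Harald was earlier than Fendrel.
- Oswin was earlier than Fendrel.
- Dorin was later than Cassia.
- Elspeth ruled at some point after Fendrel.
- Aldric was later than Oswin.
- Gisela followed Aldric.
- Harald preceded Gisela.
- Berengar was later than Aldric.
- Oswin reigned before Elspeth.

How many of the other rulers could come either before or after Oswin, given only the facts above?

3

Forced after Oswin: Aldric, Berengar, Elspeth, Fendrel, and Gisela.
That leaves Cassia, Dorin, and Harald with no forced order relative to Oswin — 3.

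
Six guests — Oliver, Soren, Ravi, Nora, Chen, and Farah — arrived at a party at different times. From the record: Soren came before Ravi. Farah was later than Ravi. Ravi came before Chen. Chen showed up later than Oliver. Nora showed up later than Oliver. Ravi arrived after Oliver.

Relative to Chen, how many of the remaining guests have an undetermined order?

2

Forced before Chen: Oliver, Ravi, and Soren.
That leaves Farah and Nora with no forced order relative to Chen — 2.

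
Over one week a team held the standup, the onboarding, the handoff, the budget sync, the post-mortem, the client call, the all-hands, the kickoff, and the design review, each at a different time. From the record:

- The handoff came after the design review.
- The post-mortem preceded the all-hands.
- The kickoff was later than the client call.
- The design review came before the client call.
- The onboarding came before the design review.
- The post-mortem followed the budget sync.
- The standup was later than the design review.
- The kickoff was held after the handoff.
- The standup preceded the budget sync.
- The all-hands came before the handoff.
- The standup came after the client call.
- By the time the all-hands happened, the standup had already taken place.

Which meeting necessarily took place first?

the onboarding

The onboarding has a chain of constraints placing it before every other meeting, so the onboarding must be first.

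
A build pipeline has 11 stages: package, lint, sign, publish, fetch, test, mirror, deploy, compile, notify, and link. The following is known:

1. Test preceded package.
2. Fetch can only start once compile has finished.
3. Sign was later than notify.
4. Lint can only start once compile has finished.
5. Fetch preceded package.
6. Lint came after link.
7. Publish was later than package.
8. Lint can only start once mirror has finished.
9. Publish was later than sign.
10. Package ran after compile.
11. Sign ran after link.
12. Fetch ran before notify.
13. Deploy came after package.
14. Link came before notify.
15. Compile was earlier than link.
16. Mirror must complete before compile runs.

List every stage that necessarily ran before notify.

compile, fetch, link, mirror

Directly stated before notify: fetch and link.
Compile reaches notify via compile → link → notify.
Mirror reaches notify via mirror → compile → link → notify.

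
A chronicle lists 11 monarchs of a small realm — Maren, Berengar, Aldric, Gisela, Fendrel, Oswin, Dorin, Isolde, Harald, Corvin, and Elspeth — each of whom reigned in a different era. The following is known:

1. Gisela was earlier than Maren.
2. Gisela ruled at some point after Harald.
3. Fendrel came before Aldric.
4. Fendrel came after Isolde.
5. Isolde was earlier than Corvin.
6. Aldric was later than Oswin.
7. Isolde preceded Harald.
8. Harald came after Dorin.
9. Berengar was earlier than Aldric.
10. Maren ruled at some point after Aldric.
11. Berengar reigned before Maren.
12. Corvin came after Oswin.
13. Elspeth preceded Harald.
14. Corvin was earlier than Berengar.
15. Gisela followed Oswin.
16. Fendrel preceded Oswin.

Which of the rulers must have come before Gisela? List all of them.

Dorin, Elspeth, Fendrel, Harald, Isolde, Oswin

Directly stated before Gisela: Harald and Oswin.
Dorin reaches Gisela via Dorin → Harald → Gisela.
Elspeth reaches Gisela via Elspeth → Harald → Gisela.
Fendrel reaches Gisela via Fendrel → Oswin → Gisela.
Likewise Isolde reaches Gisela by chaining the stated constraints.
No chain forces Aldric (or any of the others) ahead of Gisela.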